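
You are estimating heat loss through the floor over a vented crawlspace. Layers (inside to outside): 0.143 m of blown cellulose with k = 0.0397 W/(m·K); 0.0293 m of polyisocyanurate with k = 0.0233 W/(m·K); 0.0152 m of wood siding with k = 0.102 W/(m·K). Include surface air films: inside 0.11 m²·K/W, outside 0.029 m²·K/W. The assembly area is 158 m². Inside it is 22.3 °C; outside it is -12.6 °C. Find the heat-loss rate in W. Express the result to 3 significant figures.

0.143/0.0397 = 3.602
0.0293/0.0233 = 1.258
0.0152/0.102 = 0.149
R_total = 0.11 + 3.602 + 1.258 + 0.149 + 0.029 = 5.148 m²·K/W
Q = A·ΔT/R = 158 × (22.3 − (-12.6)) / 5.148 = 1071 W

1070 W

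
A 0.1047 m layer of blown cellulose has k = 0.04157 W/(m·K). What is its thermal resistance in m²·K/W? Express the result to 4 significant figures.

R = L/k = 0.1047/0.04157 = 2.5186 m²·K/W

2.519 m²·K/W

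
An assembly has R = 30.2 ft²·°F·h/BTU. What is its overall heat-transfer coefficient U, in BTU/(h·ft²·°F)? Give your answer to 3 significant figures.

0.0331 BTU/(h·ft²·°F)

U = 1/R = 1/30.2 = 0.03311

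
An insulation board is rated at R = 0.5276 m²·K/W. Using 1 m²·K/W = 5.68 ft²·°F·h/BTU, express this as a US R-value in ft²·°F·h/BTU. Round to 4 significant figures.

2.997 ft²·°F·h/BTU

R_US = 0.5276 × 5.68 = 2.9968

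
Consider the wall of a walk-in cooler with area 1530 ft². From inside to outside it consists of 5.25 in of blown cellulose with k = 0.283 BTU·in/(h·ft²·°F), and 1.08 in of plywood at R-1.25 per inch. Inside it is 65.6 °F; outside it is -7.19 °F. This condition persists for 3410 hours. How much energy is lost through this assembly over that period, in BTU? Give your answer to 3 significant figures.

19100000 BTU

5.25/0.283 = 18.55
1.08 × 1.25 = 1.35
R_total = 18.55 + 1.35 = 19.9 ft²·°F·h/BTU
Q = 1530 × (65.6 − (-7.19)) / 19.9 = 5596 BTU/h
E = 5596 × 3410 = 19080000 BTU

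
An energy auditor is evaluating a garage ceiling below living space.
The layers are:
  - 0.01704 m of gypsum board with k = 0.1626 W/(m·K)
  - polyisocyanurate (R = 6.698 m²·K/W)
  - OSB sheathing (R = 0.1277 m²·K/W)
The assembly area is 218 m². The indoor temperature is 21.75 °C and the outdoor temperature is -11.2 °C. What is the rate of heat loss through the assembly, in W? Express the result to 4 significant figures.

1036 W

0.01704/0.1626 = 0.1048
R_total = 0.1048 + 6.698 + 0.1277 = 6.9305 m²·K/W
Q = A·ΔT/R = 218 × (21.75 − (-11.2)) / 6.9305 = 1036.4 W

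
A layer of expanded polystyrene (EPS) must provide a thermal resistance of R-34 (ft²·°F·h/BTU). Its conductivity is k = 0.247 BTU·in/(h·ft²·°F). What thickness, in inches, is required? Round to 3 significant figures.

L = R × k = 34 × 0.247 = 8.398 in

8.40 in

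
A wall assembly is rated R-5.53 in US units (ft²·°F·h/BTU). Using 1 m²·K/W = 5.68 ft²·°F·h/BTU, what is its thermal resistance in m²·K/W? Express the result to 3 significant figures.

R_SI = 5.53/5.68 = 0.9736

0.974 m²·K/W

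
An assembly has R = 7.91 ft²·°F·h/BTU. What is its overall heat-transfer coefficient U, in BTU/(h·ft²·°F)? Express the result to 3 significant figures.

U = 1/R = 1/7.91 = 0.1264

0.126 BTU/(h·ft²·°F)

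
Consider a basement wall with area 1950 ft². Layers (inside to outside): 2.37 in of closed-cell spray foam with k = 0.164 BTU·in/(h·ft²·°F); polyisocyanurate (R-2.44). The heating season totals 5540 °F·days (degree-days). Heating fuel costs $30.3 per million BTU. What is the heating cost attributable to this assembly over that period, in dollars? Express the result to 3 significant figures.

2.37/0.164 = 14.45
R_total = 14.45 + 2.44 = 16.89 ft²·°F·h/BTU
E = A × HDD × 24 / R = 1950 × 5540 × 24 / 16.89 = 15350000 BTU
Cost = 15350000/10⁶ × 30.3 = $465.1

465 dollars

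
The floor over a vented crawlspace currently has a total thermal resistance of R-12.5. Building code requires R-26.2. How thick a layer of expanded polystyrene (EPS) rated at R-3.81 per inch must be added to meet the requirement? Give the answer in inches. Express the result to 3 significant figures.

ΔR = 26.2 − 12.5 = 13.7 ft²·°F·h/BTU
L = ΔR / (R/in) = 13.7/3.81 = 3.596 in

3.60 in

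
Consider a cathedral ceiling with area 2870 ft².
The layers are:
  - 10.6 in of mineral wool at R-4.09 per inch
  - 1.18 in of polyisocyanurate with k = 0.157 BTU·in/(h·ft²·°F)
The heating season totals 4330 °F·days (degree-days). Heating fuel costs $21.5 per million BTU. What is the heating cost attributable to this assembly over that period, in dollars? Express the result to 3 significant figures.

10.6 × 4.09 = 43.35
1.18/0.157 = 7.516
R_total = 43.35 + 7.516 = 50.87 ft²·°F·h/BTU
E = A × HDD × 24 / R = 2870 × 4330 × 24 / 50.87 = 5863000 BTU
Cost = 5863000/10⁶ × 21.5 = $126.1

126 dollars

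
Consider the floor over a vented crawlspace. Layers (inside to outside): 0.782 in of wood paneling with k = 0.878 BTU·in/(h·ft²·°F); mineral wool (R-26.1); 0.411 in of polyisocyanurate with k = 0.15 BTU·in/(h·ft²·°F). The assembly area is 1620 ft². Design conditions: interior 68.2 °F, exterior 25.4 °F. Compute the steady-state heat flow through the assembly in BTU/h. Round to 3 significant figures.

0.782/0.878 = 0.8907
0.411/0.15 = 2.74
R_total = 0.8907 + 26.1 + 2.74 = 29.73 ft²·°F·h/BTU
Q = A·ΔT/R = 1620 × (68.2 − 25.4) / 29.73 = 2332 BTU/h

2330 BTU/h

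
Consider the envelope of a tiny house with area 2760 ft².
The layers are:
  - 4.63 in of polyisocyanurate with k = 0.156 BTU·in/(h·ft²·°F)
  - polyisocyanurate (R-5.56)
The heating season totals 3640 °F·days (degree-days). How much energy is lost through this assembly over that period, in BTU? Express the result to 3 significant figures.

4.63/0.156 = 29.68
R_total = 29.68 + 5.56 = 35.24 ft²·°F·h/BTU
E = A × HDD × 24 / R = 2760 × 3640 × 24 / 35.24 = 6842000 BTU

6840000 BTU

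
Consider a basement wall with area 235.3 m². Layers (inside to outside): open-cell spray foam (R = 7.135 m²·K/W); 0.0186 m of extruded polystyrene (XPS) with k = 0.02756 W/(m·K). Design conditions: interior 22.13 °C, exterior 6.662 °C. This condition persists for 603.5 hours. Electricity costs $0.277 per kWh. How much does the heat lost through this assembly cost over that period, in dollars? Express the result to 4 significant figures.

0.0186/0.02756 = 0.67489
R_total = 7.135 + 0.67489 = 7.8099 m²·K/W
Q = 235.3 × (22.13 − 6.662) / 7.8099 = 466.03 W
E = 466.03 W × 603.5 h / 1000 = 281.25 kWh
Cost = 281.25 × 0.277 = $77.906

77.91 dollars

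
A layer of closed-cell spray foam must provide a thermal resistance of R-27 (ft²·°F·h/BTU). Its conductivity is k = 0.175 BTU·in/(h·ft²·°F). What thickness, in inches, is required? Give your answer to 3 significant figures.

L = R × k = 27 × 0.175 = 4.725 in

4.72 in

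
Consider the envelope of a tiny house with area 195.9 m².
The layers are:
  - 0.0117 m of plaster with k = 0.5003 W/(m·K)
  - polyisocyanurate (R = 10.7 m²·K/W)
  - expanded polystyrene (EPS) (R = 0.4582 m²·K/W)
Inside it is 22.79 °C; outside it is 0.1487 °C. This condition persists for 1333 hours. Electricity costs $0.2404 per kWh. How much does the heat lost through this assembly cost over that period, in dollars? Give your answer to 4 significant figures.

127.1 dollars

0.0117/0.5003 = 0.023386
R_total = 0.023386 + 10.7 + 0.4582 = 11.182 m²·K/W
Q = 195.9 × (22.79 − 0.1487) / 11.182 = 396.67 W
E = 396.67 W × 1333 h / 1000 = 528.76 kWh
Cost = 528.76 × 0.2404 = $127.12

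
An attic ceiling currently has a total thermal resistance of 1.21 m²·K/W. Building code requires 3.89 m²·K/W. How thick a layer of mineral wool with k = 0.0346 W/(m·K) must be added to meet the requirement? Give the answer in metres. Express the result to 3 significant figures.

ΔR = 3.89 − 1.21 = 2.68 m²·K/W
L = ΔR × k = 2.68 × 0.0346 = 0.09273 m

0.0927 m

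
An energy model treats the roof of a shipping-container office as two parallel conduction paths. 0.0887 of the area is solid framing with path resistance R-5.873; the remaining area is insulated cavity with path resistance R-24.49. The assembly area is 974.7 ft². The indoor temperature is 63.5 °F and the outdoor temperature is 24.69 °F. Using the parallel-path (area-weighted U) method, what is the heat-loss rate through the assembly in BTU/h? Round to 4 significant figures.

U_eff = 0.9113/24.49 + 0.0887/5.873 = 0.037211 + 0.015103 = 0.052314
R_eff = 1/U_eff = 19.115 ft²·°F·h/BTU
Q = 974.7 × (63.5 − 24.69) / 19.115 = 1978.9 BTU/h

1979 BTU/h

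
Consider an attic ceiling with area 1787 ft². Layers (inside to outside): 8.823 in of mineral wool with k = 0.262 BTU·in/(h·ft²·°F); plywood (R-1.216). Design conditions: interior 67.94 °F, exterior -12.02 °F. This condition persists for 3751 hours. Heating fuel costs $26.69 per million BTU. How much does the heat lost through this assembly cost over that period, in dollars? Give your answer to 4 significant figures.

410.0 dollars

8.823/0.262 = 33.676
R_total = 33.676 + 1.216 = 34.892 ft²·°F·h/BTU
Q = 1787 × (67.94 − (-12.02)) / 34.892 = 4095.2 BTU/h
E = 4095.2 × 3751 = 15361000 BTU
Cost = 15361000/10⁶ × 26.69 = $409.99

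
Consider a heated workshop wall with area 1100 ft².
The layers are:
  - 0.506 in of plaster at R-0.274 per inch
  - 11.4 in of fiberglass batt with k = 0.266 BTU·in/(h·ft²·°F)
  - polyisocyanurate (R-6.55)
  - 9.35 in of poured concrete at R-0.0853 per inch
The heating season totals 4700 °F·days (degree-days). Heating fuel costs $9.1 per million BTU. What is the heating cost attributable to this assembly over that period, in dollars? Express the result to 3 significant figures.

0.506 × 0.274 = 0.1386
11.4/0.266 = 42.86
9.35 × 0.0853 = 0.7976
R_total = 0.1386 + 42.86 + 6.55 + 0.7976 = 50.34 ft²·°F·h/BTU
E = A × HDD × 24 / R = 1100 × 4700 × 24 / 50.34 = 2465000 BTU
Cost = 2465000/10⁶ × 9.1 = $22.43

22.4 dollars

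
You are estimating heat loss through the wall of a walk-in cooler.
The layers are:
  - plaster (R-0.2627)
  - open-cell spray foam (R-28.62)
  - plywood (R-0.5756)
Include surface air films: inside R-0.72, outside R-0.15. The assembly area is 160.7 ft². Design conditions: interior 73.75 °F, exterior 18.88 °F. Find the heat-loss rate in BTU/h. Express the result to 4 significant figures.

R_total = 0.72 + 0.2627 + 28.62 + 0.5756 + 0.15 = 30.328 ft²·°F·h/BTU
Q = A·ΔT/R = 160.7 × (73.75 − 18.88) / 30.328 = 290.74 BTU/h

290.7 BTU/h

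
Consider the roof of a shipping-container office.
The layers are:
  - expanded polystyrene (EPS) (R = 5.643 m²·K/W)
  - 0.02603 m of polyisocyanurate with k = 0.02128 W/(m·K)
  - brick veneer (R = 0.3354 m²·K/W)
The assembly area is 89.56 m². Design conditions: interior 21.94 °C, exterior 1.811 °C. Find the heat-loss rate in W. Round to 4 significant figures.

250.3 W

0.02603/0.02128 = 1.2232
R_total = 5.643 + 1.2232 + 0.3354 = 7.2016 m²·K/W
Q = A·ΔT/R = 89.56 × (21.94 − 1.811) / 7.2016 = 250.33 W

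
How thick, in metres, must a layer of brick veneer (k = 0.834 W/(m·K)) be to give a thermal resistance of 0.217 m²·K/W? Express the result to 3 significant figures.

L = R·k = 0.217 × 0.834 = 0.181 m

0.181 m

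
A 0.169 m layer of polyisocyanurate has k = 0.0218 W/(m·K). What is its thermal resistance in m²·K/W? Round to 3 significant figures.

7.75 m²·K/W

R = L/k = 0.169/0.0218 = 7.752 m²·K/W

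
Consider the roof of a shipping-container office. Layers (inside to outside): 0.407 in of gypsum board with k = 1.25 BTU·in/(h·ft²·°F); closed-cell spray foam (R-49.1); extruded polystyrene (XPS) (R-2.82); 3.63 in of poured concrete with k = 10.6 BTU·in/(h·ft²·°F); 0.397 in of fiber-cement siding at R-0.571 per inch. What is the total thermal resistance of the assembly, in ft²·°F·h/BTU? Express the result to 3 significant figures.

0.407/1.25 = 0.3256
3.63/10.6 = 0.3425
0.397 × 0.571 = 0.2267
R_total = 0.3256 + 49.1 + 2.82 + 0.3425 + 0.2267 = 52.81 ft²·°F·h/BTU

52.8 ft²·°F·h/BTU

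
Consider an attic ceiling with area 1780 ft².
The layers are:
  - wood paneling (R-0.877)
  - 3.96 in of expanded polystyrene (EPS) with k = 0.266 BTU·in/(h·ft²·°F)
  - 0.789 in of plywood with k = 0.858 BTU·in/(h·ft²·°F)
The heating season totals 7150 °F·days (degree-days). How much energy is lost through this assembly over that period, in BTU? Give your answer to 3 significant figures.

18300000 BTU

3.96/0.266 = 14.89
0.789/0.858 = 0.9196
R_total = 0.877 + 14.89 + 0.9196 = 16.68 ft²·°F·h/BTU
E = A × HDD × 24 / R = 1780 × 7150 × 24 / 16.68 = 18310000 BTU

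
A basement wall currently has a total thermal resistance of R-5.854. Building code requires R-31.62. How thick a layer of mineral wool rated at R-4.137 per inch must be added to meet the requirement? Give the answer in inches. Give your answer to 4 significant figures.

6.228 in

ΔR = 31.62 − 5.854 = 25.766 ft²·°F·h/BTU
L = ΔR / (R/in) = 25.766/4.137 = 6.2282 in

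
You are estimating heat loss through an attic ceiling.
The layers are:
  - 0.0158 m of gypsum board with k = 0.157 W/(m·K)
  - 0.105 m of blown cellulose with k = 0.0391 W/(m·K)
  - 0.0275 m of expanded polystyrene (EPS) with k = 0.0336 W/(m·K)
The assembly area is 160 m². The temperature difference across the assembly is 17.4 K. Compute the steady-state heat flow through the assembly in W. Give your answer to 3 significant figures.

772 W

0.0158/0.157 = 0.1006
0.105/0.0391 = 2.685
0.0275/0.0336 = 0.8185
R_total = 0.1006 + 2.685 + 0.8185 = 3.605 m²·K/W
Q = A·ΔT/R = 160 × 17.4 / 3.605 = 772.4 W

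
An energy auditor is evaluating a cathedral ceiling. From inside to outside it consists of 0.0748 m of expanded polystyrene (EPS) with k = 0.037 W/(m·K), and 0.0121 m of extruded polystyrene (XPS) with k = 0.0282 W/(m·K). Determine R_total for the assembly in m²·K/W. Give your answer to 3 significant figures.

0.0748/0.037 = 2.022
0.0121/0.0282 = 0.4291
R_total = 2.022 + 0.4291 = 2.451 m²·K/W

2.45 m²·K/W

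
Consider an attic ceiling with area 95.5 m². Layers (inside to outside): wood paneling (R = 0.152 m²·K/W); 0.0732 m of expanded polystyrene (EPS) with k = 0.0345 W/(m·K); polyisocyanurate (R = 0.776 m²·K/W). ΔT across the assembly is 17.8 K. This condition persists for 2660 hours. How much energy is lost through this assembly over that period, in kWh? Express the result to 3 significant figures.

1480 kWh

0.0732/0.0345 = 2.122
R_total = 0.152 + 2.122 + 0.776 = 3.05 m²·K/W
Q = 95.5 × 17.8 / 3.05 = 557.4 W
E = 557.4 W × 2660 h / 1000 = 1483 kWh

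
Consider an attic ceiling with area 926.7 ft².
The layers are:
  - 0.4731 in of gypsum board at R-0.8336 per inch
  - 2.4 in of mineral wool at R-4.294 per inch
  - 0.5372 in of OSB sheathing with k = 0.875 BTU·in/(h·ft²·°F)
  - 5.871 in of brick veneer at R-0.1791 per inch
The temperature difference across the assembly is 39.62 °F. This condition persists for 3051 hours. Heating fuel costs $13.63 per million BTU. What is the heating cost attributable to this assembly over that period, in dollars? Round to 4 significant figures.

123.5 dollars

0.4731 × 0.8336 = 0.39438
2.4 × 4.294 = 10.306
0.5372/0.875 = 0.61394
5.871 × 0.1791 = 1.0515
R_total = 0.39438 + 10.306 + 0.61394 + 1.0515 = 12.365 ft²·°F·h/BTU
Q = 926.7 × 39.62 / 12.365 = 2969.2 BTU/h
E = 2969.2 × 3051 = 9059100 BTU
Cost = 9059100/10⁶ × 13.63 = $123.48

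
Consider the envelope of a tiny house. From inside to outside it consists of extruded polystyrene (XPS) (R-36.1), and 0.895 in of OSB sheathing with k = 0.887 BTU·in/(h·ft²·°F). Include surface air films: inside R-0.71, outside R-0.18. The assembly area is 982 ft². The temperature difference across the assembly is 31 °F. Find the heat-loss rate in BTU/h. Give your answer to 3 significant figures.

801 BTU/h

0.895/0.887 = 1.009
R_total = 0.71 + 36.1 + 1.009 + 0.18 = 38 ft²·°F·h/BTU
Q = A·ΔT/R = 982 × 31 / 38 = 801.1 BTU/h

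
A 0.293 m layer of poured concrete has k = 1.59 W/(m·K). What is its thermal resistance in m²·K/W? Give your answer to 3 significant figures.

0.184 m²·K/W

R = L/k = 0.293/1.59 = 0.1843 m²·K/W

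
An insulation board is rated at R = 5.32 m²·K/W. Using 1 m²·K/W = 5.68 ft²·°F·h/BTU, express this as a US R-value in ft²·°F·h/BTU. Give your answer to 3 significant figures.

30.2 ft²·°F·h/BTU

R_US = 5.32 × 5.68 = 30.22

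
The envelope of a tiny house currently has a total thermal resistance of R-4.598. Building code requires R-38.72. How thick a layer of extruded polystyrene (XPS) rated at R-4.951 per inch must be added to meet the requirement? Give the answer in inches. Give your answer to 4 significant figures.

ΔR = 38.72 − 4.598 = 34.122 ft²·°F·h/BTU
L = ΔR / (R/in) = 34.122/4.951 = 6.8919 in

6.892 in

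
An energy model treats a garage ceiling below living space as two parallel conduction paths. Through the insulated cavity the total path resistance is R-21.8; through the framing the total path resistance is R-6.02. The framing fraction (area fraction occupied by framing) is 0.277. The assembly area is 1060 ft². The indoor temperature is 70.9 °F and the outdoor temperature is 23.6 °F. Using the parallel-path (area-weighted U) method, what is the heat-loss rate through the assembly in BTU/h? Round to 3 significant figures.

3970 BTU/h

U_eff = 0.723/21.8 + 0.277/6.02 = 0.03317 + 0.04601 = 0.07918
R_eff = 1/U_eff = 12.63 ft²·°F·h/BTU
Q = 1060 × (70.9 − 23.6) / 12.63 = 3970 BTU/h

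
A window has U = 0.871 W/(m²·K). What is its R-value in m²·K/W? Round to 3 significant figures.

R = 1/U = 1/0.871 = 1.148

1.15 m²·K/W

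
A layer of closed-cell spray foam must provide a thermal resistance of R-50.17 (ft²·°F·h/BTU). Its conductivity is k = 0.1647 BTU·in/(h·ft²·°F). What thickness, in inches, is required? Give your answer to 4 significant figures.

L = R × k = 50.17 × 0.1647 = 8.263 in

8.263 in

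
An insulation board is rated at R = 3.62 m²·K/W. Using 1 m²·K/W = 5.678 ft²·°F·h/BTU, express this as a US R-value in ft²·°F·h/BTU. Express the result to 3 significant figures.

R_US = 3.62 × 5.678 = 20.55

20.6 ft²·°F·h/BTU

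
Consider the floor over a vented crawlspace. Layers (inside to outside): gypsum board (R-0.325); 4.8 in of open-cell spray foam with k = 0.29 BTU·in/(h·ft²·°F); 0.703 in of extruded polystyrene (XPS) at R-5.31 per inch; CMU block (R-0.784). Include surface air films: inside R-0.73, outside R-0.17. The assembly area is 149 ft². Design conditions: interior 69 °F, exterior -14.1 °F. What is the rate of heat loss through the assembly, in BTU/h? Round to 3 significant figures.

4.8/0.29 = 16.55
0.703 × 5.31 = 3.733
R_total = 0.73 + 0.325 + 16.55 + 3.733 + 0.784 + 0.17 = 22.29 ft²·°F·h/BTU
Q = A·ΔT/R = 149 × (69 − (-14.1)) / 22.29 = 555.4 BTU/h

555 BTU/h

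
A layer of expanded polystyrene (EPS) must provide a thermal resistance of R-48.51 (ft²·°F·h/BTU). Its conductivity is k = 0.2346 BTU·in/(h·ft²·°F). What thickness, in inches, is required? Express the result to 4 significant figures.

L = R × k = 48.51 × 0.2346 = 11.38 in

11.38 in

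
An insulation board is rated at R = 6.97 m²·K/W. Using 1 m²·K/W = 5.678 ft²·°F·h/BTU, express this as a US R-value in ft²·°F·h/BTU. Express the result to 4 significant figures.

39.58 ft²·°F·h/BTU

R_US = 6.97 × 5.678 = 39.576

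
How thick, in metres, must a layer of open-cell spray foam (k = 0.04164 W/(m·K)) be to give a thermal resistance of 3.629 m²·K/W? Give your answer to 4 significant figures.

L = R·k = 3.629 × 0.04164 = 0.15111 m

0.1511 m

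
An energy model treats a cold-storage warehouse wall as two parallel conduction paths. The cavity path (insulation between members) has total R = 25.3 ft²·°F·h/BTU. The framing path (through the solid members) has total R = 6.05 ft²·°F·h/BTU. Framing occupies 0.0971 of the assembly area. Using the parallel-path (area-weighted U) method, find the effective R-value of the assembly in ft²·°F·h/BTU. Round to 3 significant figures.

19.3 ft²·°F·h/BTU

U_eff = 0.9029/25.3 + 0.0971/6.05 = 0.03569 + 0.01605 = 0.05174
R_eff = 1/U_eff = 19.33 ft²·°F·h/BTU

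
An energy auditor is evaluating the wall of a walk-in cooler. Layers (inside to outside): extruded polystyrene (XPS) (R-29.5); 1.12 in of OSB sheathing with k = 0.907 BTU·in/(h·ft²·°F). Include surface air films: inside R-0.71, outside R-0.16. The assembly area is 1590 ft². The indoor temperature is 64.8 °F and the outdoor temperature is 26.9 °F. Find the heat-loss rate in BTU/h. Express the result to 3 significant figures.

1910 BTU/h

1.12/0.907 = 1.235
R_total = 0.71 + 29.5 + 1.235 + 0.16 = 31.6 ft²·°F·h/BTU
Q = A·ΔT/R = 1590 × (64.8 − 26.9) / 31.6 = 1907 BTU/h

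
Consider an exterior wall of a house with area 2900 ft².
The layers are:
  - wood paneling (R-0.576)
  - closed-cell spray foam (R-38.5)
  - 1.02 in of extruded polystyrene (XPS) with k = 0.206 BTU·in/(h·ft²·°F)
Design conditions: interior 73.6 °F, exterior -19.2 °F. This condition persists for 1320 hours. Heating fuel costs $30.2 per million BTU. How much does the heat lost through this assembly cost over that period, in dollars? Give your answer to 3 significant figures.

244 dollars

1.02/0.206 = 4.951
R_total = 0.576 + 38.5 + 4.951 = 44.03 ft²·°F·h/BTU
Q = 2900 × (73.6 − (-19.2)) / 44.03 = 6113 BTU/h
E = 6113 × 1320 = 8069000 BTU
Cost = 8069000/10⁶ × 30.2 = $243.7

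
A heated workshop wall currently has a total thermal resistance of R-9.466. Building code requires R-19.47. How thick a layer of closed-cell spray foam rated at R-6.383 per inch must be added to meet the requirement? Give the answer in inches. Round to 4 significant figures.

ΔR = 19.47 − 9.466 = 10.004 ft²·°F·h/BTU
L = ΔR / (R/in) = 10.004/6.383 = 1.5673 in

1.567 in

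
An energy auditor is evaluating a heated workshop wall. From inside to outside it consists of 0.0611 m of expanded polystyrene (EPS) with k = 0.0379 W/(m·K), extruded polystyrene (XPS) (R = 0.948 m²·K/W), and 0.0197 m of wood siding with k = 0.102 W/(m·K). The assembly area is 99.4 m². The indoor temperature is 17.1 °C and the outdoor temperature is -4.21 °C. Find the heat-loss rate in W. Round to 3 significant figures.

0.0611/0.0379 = 1.612
0.0197/0.102 = 0.1931
R_total = 1.612 + 0.948 + 0.1931 = 2.753 m²·K/W
Q = A·ΔT/R = 99.4 × (17.1 − (-4.21)) / 2.753 = 769.3 W

769 W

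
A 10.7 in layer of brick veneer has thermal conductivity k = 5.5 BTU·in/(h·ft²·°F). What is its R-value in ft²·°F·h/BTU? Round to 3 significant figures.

R = L/k = 10.7/5.5 = 1.945 ft²·°F·h/BTU

1.95 ft²·°F·h/BTU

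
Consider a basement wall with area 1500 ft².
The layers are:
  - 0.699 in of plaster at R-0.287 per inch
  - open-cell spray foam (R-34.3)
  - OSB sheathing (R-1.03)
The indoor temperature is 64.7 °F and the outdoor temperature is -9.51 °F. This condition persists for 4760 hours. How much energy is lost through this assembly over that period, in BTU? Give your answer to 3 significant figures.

0.699 × 0.287 = 0.2006
R_total = 0.2006 + 34.3 + 1.03 = 35.53 ft²·°F·h/BTU
Q = 1500 × (64.7 − (-9.51)) / 35.53 = 3133 BTU/h
E = 3133 × 4760 = 14910000 BTU

14900000 BTU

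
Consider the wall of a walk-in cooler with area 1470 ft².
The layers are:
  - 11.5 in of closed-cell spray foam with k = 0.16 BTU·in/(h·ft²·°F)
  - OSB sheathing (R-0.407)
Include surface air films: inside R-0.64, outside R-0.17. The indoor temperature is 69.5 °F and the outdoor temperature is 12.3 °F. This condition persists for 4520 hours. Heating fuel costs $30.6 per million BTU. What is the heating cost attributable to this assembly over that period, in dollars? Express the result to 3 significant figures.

11.5/0.16 = 71.88
R_total = 0.64 + 71.88 + 0.407 + 0.17 = 73.09 ft²·°F·h/BTU
Q = 1470 × (69.5 − 12.3) / 73.09 = 1150 BTU/h
E = 1150 × 4520 = 5200000 BTU
Cost = 5200000/10⁶ × 30.6 = $159.1

159 dollars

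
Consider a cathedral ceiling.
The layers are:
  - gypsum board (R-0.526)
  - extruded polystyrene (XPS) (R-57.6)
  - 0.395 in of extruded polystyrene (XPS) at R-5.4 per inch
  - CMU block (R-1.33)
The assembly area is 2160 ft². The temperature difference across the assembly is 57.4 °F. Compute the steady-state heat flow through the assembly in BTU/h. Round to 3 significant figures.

2010 BTU/h

0.395 × 5.4 = 2.133
R_total = 0.526 + 57.6 + 2.133 + 1.33 = 61.59 ft²·°F·h/BTU
Q = A·ΔT/R = 2160 × 57.4 / 61.59 = 2013 BTU/h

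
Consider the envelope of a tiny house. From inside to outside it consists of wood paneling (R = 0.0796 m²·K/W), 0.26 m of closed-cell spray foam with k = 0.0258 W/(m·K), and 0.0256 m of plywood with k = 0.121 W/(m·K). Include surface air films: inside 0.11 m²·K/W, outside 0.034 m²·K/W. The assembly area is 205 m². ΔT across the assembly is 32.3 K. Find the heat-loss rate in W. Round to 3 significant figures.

0.26/0.0258 = 10.08
0.0256/0.121 = 0.2116
R_total = 0.11 + 0.0796 + 10.08 + 0.2116 + 0.034 = 10.51 m²·K/W
Q = A·ΔT/R = 205 × 32.3 / 10.51 = 629.9 W

630 W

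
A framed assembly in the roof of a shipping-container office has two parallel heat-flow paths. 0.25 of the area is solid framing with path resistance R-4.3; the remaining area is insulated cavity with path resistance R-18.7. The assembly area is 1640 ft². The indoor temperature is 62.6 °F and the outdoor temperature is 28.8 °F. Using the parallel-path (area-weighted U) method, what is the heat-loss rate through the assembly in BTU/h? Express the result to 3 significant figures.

U_eff = 0.75/18.7 + 0.25/4.3 = 0.04011 + 0.05814 = 0.09825
R_eff = 1/U_eff = 10.18 ft²·°F·h/BTU
Q = 1640 × (62.6 − 28.8) / 10.18 = 5446 BTU/h

5450 BTU/h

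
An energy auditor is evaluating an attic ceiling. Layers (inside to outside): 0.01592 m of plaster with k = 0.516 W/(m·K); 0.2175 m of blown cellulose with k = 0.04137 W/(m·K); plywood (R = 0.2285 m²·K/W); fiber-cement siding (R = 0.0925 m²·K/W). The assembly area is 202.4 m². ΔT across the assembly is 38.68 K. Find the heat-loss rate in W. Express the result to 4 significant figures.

1396 W

0.01592/0.516 = 0.030853
0.2175/0.04137 = 5.2574
R_total = 0.030853 + 5.2574 + 0.2285 + 0.0925 = 5.6093 m²·K/W
Q = A·ΔT/R = 202.4 × 38.68 / 5.6093 = 1395.7 W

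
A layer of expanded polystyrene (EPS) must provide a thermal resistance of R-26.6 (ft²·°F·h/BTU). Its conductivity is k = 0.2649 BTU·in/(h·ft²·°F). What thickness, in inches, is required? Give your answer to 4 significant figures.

L = R × k = 26.6 × 0.2649 = 7.0463 in

7.046 in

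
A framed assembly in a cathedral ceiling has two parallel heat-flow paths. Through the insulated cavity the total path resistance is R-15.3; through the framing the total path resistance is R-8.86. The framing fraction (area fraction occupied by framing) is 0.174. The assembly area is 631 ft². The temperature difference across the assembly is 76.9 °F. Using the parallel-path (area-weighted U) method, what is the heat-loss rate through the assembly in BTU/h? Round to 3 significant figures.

U_eff = 0.826/15.3 + 0.174/8.86 = 0.05399 + 0.01964 = 0.07363
R_eff = 1/U_eff = 13.58 ft²·°F·h/BTU
Q = 631 × 76.9 / 13.58 = 3573 BTU/h

3570 BTU/h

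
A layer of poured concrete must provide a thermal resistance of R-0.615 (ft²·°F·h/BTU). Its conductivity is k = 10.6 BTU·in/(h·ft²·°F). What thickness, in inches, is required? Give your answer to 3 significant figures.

L = R × k = 0.615 × 10.6 = 6.519 in

6.52 in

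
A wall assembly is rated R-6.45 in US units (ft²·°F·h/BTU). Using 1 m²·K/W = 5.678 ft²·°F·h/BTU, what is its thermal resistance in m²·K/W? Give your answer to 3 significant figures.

1.14 m²·K/W

R_SI = 6.45/5.678 = 1.136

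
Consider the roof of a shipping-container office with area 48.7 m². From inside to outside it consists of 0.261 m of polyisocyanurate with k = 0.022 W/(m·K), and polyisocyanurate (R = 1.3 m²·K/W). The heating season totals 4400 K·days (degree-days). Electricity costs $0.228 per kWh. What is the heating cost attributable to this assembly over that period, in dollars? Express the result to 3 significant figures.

0.261/0.022 = 11.86
R_total = 11.86 + 1.3 = 13.16 m²·K/W
E = A × HDD × 24 / R / 1000 = 48.7 × 4400 × 24 / 13.16 / 1000 = 390.7 kWh
Cost = 390.7 × 0.228 = $89.07

89.1 dollars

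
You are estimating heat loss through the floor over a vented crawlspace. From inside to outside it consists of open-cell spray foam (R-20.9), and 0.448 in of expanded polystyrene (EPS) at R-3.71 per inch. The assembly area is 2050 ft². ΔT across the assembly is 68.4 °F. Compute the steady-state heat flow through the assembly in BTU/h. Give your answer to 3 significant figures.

6210 BTU/h

0.448 × 3.71 = 1.662
R_total = 20.9 + 1.662 = 22.56 ft²·°F·h/BTU
Q = A·ΔT/R = 2050 × 68.4 / 22.56 = 6215 BTU/h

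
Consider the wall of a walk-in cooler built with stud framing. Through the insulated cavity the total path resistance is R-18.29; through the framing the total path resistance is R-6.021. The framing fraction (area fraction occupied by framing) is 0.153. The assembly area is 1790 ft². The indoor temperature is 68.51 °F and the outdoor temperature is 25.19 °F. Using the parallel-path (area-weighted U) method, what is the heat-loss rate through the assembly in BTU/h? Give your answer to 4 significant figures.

5561 BTU/h

U_eff = 0.847/18.29 + 0.153/6.021 = 0.046309 + 0.025411 = 0.071721
R_eff = 1/U_eff = 13.943 ft²·°F·h/BTU
Q = 1790 × (68.51 − 25.19) / 13.943 = 5561.4 BTU/h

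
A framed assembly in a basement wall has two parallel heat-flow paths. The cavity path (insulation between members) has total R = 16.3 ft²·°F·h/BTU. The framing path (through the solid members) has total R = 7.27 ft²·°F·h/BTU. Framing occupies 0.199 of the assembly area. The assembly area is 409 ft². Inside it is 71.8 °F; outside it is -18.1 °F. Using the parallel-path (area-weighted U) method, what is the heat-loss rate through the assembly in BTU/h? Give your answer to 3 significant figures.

U_eff = 0.801/16.3 + 0.199/7.27 = 0.04914 + 0.02737 = 0.07651
R_eff = 1/U_eff = 13.07 ft²·°F·h/BTU
Q = 409 × (71.8 − (-18.1)) / 13.07 = 2813 BTU/h

2810 BTU/h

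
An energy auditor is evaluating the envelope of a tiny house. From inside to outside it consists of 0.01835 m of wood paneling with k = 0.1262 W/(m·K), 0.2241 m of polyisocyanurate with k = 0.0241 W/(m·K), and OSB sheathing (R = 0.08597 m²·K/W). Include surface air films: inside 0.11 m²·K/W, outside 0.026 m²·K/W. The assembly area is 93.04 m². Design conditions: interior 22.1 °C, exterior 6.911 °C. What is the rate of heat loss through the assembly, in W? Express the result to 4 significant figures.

146.2 W

0.01835/0.1262 = 0.1454
0.2241/0.0241 = 9.2988
R_total = 0.11 + 0.1454 + 9.2988 + 0.08597 + 0.026 = 9.6661 m²·K/W
Q = A·ΔT/R = 93.04 × (22.1 − 6.911) / 9.6661 = 146.2 W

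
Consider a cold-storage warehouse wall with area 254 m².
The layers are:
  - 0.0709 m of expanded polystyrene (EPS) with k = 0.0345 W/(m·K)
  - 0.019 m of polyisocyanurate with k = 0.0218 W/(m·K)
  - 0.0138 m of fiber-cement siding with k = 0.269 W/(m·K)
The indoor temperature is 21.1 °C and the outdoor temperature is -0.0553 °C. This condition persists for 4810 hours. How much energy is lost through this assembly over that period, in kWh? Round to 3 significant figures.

0.0709/0.0345 = 2.055
0.019/0.0218 = 0.8716
0.0138/0.269 = 0.0513
R_total = 2.055 + 0.8716 + 0.0513 = 2.978 m²·K/W
Q = 254 × (21.1 − (-0.0553)) / 2.978 = 1804 W
E = 1804 W × 4810 h / 1000 = 8679 kWh

8680 kWh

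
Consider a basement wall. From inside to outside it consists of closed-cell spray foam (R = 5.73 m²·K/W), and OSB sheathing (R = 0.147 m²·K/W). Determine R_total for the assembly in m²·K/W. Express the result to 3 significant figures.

R_total = 5.73 + 0.147 = 5.877 m²·K/W

5.88 m²·K/W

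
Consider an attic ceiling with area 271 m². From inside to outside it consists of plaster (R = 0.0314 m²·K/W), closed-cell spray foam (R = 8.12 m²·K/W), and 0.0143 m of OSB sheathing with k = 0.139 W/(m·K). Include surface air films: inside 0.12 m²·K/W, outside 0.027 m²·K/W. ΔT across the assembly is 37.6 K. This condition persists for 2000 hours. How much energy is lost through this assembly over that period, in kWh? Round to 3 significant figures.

2430 kWh

0.0143/0.139 = 0.1029
R_total = 0.12 + 0.0314 + 8.12 + 0.1029 + 0.027 = 8.401 m²·K/W
Q = 271 × 37.6 / 8.401 = 1213 W
E = 1213 W × 2000 h / 1000 = 2426 kWh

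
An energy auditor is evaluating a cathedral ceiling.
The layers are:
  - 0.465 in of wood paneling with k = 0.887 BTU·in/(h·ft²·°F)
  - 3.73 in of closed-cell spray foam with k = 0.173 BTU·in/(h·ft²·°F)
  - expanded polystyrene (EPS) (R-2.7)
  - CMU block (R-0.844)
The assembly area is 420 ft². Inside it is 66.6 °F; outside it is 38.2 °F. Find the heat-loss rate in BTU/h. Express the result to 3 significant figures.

0.465/0.887 = 0.5242
3.73/0.173 = 21.56
R_total = 0.5242 + 21.56 + 2.7 + 0.844 = 25.63 ft²·°F·h/BTU
Q = A·ΔT/R = 420 × (66.6 − 38.2) / 25.63 = 465.4 BTU/h

465 BTU/h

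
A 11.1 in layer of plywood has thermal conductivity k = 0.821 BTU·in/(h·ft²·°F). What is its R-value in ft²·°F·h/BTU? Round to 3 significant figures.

13.5 ft²·°F·h/BTU

R = L/k = 11.1/0.821 = 13.52 ft²·°F·h/BTU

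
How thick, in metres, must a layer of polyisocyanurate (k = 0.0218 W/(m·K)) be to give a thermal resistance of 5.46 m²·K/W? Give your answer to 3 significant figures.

L = R·k = 5.46 × 0.0218 = 0.119 m

0.119 m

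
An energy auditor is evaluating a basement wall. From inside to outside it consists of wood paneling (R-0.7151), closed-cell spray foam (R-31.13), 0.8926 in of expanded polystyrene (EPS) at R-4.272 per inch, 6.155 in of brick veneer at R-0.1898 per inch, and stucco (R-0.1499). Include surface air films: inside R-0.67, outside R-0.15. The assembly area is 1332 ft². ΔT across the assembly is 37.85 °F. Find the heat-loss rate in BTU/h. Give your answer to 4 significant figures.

1334 BTU/h

0.8926 × 4.272 = 3.8132
6.155 × 0.1898 = 1.1682
R_total = 0.67 + 0.7151 + 31.13 + 3.8132 + 1.1682 + 0.1499 + 0.15 = 37.796 ft²·°F·h/BTU
Q = A·ΔT/R = 1332 × 37.85 / 37.796 = 1333.9 BTU/h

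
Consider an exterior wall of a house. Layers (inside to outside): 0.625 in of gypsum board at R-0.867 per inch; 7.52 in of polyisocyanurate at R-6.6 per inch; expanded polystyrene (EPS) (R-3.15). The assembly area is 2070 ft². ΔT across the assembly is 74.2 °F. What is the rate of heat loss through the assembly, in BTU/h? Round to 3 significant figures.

0.625 × 0.867 = 0.5419
7.52 × 6.6 = 49.63
R_total = 0.5419 + 49.63 + 3.15 = 53.32 ft²·°F·h/BTU
Q = A·ΔT/R = 2070 × 74.2 / 53.32 = 2880 BTU/h

2880 BTU/h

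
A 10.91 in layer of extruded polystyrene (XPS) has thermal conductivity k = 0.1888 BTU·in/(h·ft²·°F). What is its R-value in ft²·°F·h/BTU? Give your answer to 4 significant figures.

R = L/k = 10.91/0.1888 = 57.786 ft²·°F·h/BTU

57.79 ft²·°F·h/BTU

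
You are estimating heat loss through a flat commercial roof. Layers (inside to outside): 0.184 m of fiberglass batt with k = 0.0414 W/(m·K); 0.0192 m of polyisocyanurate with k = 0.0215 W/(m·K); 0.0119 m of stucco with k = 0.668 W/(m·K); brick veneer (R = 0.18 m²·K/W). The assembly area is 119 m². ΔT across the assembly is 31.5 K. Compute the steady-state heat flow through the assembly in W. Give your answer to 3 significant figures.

0.184/0.0414 = 4.444
0.0192/0.0215 = 0.893
0.0119/0.668 = 0.01781
R_total = 4.444 + 0.893 + 0.01781 + 0.18 = 5.535 m²·K/W
Q = A·ΔT/R = 119 × 31.5 / 5.535 = 677.2 W

677 W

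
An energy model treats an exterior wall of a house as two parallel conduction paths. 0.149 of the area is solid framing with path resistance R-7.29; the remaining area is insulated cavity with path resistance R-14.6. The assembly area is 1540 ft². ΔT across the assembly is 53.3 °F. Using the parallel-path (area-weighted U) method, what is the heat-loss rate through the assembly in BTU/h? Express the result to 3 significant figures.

U_eff = 0.851/14.6 + 0.149/7.29 = 0.05829 + 0.02044 = 0.07873
R_eff = 1/U_eff = 12.7 ft²·°F·h/BTU
Q = 1540 × 53.3 / 12.7 = 6462 BTU/h

6460 BTU/h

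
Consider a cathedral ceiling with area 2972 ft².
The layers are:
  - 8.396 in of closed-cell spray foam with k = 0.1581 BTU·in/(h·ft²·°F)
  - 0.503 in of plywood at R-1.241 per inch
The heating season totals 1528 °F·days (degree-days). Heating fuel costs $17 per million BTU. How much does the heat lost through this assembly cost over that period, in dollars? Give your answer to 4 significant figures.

34.48 dollars

8.396/0.1581 = 53.106
0.503 × 1.241 = 0.62422
R_total = 53.106 + 0.62422 = 53.73 ft²·°F·h/BTU
E = A × HDD × 24 / R = 2972 × 1528 × 24 / 53.73 = 2028500 BTU
Cost = 2028500/10⁶ × 17 = $34.484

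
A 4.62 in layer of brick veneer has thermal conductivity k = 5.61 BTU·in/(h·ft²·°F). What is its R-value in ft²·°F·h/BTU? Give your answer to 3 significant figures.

R = L/k = 4.62/5.61 = 0.8235 ft²·°F·h/BTU

0.824 ft²·°F·h/BTU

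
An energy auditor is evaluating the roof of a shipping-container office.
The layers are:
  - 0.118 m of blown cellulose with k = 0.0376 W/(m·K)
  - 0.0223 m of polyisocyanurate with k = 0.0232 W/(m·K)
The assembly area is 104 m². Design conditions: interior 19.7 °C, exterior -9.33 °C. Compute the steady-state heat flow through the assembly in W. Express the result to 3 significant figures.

736 W

0.118/0.0376 = 3.138
0.0223/0.0232 = 0.9612
R_total = 3.138 + 0.9612 = 4.1 m²·K/W
Q = A·ΔT/R = 104 × (19.7 − (-9.33)) / 4.1 = 736.5 W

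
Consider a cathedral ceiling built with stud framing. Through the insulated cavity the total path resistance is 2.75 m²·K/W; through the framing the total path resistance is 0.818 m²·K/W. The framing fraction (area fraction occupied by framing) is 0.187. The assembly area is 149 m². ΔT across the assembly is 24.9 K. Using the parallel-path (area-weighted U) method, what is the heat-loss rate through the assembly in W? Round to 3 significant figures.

1940 W

U_eff = 0.813/2.75 + 0.187/0.818 = 0.2956 + 0.2286 = 0.5242
R_eff = 1/U_eff = 1.908 m²·K/W
Q = 149 × 24.9 / 1.908 = 1945 W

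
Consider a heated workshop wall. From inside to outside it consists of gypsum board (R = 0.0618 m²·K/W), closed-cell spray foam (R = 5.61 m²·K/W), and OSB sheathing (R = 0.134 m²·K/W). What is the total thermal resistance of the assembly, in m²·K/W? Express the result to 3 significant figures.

5.81 m²·K/W

R_total = 0.0618 + 5.61 + 0.134 = 5.806 m²·K/W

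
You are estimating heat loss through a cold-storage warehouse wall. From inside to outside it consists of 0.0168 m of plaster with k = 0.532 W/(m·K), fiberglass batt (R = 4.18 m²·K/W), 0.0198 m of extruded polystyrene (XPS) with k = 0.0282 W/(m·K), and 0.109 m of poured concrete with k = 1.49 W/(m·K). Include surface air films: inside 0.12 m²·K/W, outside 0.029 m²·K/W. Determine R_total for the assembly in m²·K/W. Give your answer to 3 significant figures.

0.0168/0.532 = 0.03158
0.0198/0.0282 = 0.7021
0.109/1.49 = 0.07315
R_total = 0.12 + 0.03158 + 4.18 + 0.7021 + 0.07315 + 0.029 = 5.136 m²·K/W

5.14 m²·K/W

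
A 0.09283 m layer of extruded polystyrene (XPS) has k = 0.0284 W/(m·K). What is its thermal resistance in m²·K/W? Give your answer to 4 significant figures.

3.269 m²·K/W

R = L/k = 0.09283/0.0284 = 3.2687 m²·K/W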